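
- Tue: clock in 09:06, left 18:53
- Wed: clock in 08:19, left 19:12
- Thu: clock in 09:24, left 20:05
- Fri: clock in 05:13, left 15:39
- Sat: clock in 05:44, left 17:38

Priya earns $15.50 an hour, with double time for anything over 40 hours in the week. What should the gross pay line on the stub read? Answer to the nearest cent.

Tue: 09:06–18:53 = 9 h 47 min
Wed: 08:19–19:12 = 10 h 53 min
Thu: 09:24–20:05 = 10 h 41 min
Fri: 05:13–15:39 = 10 h 26 min
Sat: 05:44–17:38 = 11 h 54 min
Total worked: 53 h 41 min = 3221 min.
Regular 40 h 0 min = 2400 min at $15.50/h; overtime 13 h 41 min = 821 min at $31.00/h.
Pay = (2400 × $15.50 + 821 × $31.00) ÷ 60 = $1044.18.

$1044.18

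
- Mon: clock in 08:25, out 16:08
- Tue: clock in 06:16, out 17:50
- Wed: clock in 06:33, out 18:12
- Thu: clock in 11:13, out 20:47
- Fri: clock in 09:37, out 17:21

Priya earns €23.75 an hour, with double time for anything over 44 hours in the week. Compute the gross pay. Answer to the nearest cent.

€1246.08

Mon: 08:25–16:08 = 7 h 43 min
Tue: 06:16–17:50 = 11 h 34 min
Wed: 06:33–18:12 = 11 h 39 min
Thu: 11:13–20:47 = 9 h 34 min
Fri: 09:37–17:21 = 7 h 44 min
Total worked: 48 h 14 min = 2894 min.
Regular 44 h 0 min = 2640 min at €23.75/h; overtime 4 h 14 min = 254 min at €47.50/h.
Pay = (2640 × €23.75 + 254 × €47.50) ÷ 60 = €1246.08.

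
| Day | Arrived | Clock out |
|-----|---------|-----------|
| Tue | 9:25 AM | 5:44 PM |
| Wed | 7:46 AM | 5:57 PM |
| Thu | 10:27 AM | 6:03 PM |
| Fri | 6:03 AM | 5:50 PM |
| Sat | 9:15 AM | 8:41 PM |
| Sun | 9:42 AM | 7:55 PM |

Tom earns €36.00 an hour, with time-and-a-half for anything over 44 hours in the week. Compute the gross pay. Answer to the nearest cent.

Tue: 9:25 AM–5:44 PM = 8 h 19 min
Wed: 7:46 AM–5:57 PM = 10 h 11 min
Thu: 10:27 AM–6:03 PM = 7 h 36 min
Fri: 6:03 AM–5:50 PM = 11 h 47 min
Sat: 9:15 AM–8:41 PM = 11 h 26 min
Sun: 9:42 AM–7:55 PM = 10 h 13 min
Total worked: 59 h 32 min = 3572 min.
Regular 44 h 0 min = 2640 min at €36.00/h; overtime 15 h 32 min = 932 min at €54.00/h.
Pay = (2640 × €36.00 + 932 × €54.00) ÷ 60 = €2422.80.

€2422.80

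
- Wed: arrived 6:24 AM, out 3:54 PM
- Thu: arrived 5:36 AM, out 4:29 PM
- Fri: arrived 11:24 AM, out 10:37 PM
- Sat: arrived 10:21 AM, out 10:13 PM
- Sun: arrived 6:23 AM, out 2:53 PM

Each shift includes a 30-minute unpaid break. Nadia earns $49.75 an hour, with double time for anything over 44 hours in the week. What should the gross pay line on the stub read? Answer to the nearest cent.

Wed: 6:24 AM–3:54 PM = 9 h 30 min; less 30 min break → 9 h 0 min
Thu: 5:36 AM–4:29 PM = 10 h 53 min; less 30 min break → 10 h 23 min
Fri: 11:24 AM–10:37 PM = 11 h 13 min; less 30 min break → 10 h 43 min
Sat: 10:21 AM–10:13 PM = 11 h 52 min; less 30 min break → 11 h 22 min
Sun: 6:23 AM–2:53 PM = 8 h 30 min; less 30 min break → 8 h 0 min
Total worked: 49 h 28 min = 2968 min.
Regular 44 h 0 min = 2640 min at $49.75/h; overtime 5 h 28 min = 328 min at $99.50/h.
Pay = (2640 × $49.75 + 328 × $99.50) ÷ 60 = $2732.93.

$2732.93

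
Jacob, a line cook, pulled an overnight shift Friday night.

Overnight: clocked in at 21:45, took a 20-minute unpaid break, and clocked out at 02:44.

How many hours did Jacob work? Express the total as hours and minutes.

Overnight: 21:45 → midnight = 2 h 15 min; midnight → 02:44 = 2 h 44 min; span 4 h 59 min; less 20 min break → 4 h 39 min

4 h 39 min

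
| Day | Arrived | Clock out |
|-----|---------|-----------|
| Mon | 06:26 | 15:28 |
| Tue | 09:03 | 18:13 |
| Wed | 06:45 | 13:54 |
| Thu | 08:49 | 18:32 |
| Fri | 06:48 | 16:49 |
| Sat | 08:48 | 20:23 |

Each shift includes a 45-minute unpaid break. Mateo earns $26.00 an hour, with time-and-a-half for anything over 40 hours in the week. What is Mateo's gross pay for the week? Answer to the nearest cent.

Mon: 06:26–15:28 = 9 h 2 min; less 45 min break → 8 h 17 min
Tue: 09:03–18:13 = 9 h 10 min; less 45 min break → 8 h 25 min
Wed: 06:45–13:54 = 7 h 9 min; less 45 min break → 6 h 24 min
Thu: 08:49–18:32 = 9 h 43 min; less 45 min break → 8 h 58 min
Fri: 06:48–16:49 = 10 h 1 min; less 45 min break → 9 h 16 min
Sat: 08:48–20:23 = 11 h 35 min; less 45 min break → 10 h 50 min
Total worked: 52 h 10 min = 3130 min.
Regular 40 h 0 min = 2400 min at $26.00/h; overtime 12 h 10 min = 730 min at $39.00/h.
Pay = (2400 × $26.00 + 730 × $39.00) ÷ 60 = $1514.50.

$1514.50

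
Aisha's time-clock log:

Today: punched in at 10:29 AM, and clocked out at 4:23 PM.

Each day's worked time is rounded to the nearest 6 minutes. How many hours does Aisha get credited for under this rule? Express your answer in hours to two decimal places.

Today: 10:29 AM–4:23 PM = 5 h 54 min → rounds to 5 h 54 min

5.90 hours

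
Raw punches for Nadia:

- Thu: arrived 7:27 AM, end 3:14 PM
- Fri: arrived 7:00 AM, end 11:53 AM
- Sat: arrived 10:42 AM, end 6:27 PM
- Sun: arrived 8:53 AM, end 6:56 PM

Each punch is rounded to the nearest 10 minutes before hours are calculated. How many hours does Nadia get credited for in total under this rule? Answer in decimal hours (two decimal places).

Thu: in 7:27 AM→7:30 AM, out 3:14 PM→3:10 PM; 7 h 40 min
Fri: in 7:00 AM→7:00 AM, out 11:53 AM→11:50 AM; 4 h 50 min
Sat: in 10:42 AM→10:40 AM, out 6:27 PM→6:30 PM; 7 h 50 min
Sun: in 8:53 AM→8:50 AM, out 6:56 PM→7:00 PM; 10 h 10 min
Total credited: 30 h 30 min.

30.50 hours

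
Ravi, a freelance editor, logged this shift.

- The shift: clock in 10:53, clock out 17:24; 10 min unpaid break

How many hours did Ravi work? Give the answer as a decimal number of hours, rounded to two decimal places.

The shift: 10:53–17:24 = 6 h 31 min; less 10 min break → 6 h 21 min

6.35 hours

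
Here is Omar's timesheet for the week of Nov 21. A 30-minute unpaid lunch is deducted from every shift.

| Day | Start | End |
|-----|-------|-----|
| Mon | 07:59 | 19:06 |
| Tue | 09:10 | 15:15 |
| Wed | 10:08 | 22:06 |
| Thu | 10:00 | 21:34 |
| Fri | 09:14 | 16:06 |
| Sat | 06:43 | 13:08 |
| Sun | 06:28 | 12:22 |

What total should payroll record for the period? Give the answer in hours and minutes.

56 h 25 min

Mon: 07:59–19:06 = 11 h 7 min; less 30 min break → 10 h 37 min
Tue: 09:10–15:15 = 6 h 5 min; less 30 min break → 5 h 35 min
Wed: 10:08–22:06 = 11 h 58 min; less 30 min break → 11 h 28 min
Thu: 10:00–21:34 = 11 h 34 min; less 30 min break → 11 h 4 min
Fri: 09:14–16:06 = 6 h 52 min; less 30 min break → 6 h 22 min
Sat: 06:43–13:08 = 6 h 25 min; less 30 min break → 5 h 55 min
Sun: 06:28–12:22 = 5 h 54 min; less 30 min break → 5 h 24 min
Total: 10 h 37 min + 5 h 35 min + 11 h 28 min + 11 h 4 min + 6 h 22 min + 5 h 55 min + 5 h 24 min = 56 h 25 min.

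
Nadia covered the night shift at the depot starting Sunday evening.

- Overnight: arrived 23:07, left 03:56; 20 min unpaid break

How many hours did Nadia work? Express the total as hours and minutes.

Overnight: 23:07 → midnight = 0 h 53 min; midnight → 03:56 = 3 h 56 min; span 4 h 49 min; less 20 min break → 4 h 29 min

4 h 29 min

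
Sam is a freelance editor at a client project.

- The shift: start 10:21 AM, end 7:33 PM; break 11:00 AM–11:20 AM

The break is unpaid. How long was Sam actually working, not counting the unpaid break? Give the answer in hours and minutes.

The shift: 10:21 AM–7:33 PM = 9 h 12 min; less 20 min break → 8 h 52 min

8 h 52 min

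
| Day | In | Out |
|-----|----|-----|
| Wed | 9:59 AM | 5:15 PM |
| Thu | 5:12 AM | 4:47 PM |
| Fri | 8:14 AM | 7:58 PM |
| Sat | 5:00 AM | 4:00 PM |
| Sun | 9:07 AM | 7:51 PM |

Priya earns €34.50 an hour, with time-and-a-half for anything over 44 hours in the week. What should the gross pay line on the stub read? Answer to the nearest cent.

€1948.39

Wed: 9:59 AM–5:15 PM = 7 h 16 min
Thu: 5:12 AM–4:47 PM = 11 h 35 min
Fri: 8:14 AM–7:58 PM = 11 h 44 min
Sat: 5:00 AM–4:00 PM = 11 h 0 min
Sun: 9:07 AM–7:51 PM = 10 h 44 min
Total worked: 52 h 19 min = 3139 min.
Regular 44 h 0 min = 2640 min at €34.50/h; overtime 8 h 19 min = 499 min at €51.75/h.
Pay = (2640 × €34.50 + 499 × €51.75) ÷ 60 = €1948.39.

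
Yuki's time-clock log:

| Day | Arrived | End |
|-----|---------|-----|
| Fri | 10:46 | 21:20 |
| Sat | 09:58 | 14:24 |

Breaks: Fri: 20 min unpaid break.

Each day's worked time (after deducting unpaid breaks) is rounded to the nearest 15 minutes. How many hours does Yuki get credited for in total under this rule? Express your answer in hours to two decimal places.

Fri: 10:46–21:20 = 10 h 34 min − 20 min = 10 h 14 min → rounds to 10 h 15 min
Sat: 09:58–14:24 = 4 h 26 min → rounds to 4 h 30 min
Total credited: 14 h 45 min.

14.75 hours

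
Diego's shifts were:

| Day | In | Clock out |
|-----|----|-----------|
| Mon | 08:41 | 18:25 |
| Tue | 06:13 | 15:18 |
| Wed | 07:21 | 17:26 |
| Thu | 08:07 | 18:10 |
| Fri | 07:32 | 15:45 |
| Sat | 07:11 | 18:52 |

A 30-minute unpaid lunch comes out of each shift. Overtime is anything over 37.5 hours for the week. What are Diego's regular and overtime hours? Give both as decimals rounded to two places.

Regular 37.50 hours, overtime 18.35 hours

Mon: 08:41–18:25 = 9 h 44 min; less 30 min break → 9 h 14 min
Tue: 06:13–15:18 = 9 h 5 min; less 30 min break → 8 h 35 min
Wed: 07:21–17:26 = 10 h 5 min; less 30 min break → 9 h 35 min
Thu: 08:07–18:10 = 10 h 3 min; less 30 min break → 9 h 33 min
Fri: 07:32–15:45 = 8 h 13 min; less 30 min break → 7 h 43 min
Sat: 07:11–18:52 = 11 h 41 min; less 30 min break → 11 h 11 min
Total worked: 55 h 51 min = 55.85 h.
Threshold 37.5 h → overtime 18 h 21 min, regular 37 h 30 min.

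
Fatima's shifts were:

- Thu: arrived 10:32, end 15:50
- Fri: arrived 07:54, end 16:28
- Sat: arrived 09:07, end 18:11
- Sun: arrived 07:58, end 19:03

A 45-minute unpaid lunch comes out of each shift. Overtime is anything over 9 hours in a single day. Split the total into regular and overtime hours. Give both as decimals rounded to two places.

Thu: 10:32–15:50 = 5 h 18 min; less 45 min break → 4 h 33 min
Fri: 07:54–16:28 = 8 h 34 min; less 45 min break → 7 h 49 min
Sat: 09:07–18:11 = 9 h 4 min; less 45 min break → 8 h 19 min
Sun: 07:58–19:03 = 11 h 5 min; less 45 min break → 10 h 20 min
Thu reg 4 h 33 min / OT 0 h 0 min; Fri reg 7 h 49 min / OT 0 h 0 min; Sat reg 8 h 19 min / OT 0 h 0 min; Sun reg 9 h 0 min / OT 1 h 20 min.
Totals: regular 29 h 41 min, overtime 1 h 20 min.

Regular 29.68 hours, overtime 1.33 hours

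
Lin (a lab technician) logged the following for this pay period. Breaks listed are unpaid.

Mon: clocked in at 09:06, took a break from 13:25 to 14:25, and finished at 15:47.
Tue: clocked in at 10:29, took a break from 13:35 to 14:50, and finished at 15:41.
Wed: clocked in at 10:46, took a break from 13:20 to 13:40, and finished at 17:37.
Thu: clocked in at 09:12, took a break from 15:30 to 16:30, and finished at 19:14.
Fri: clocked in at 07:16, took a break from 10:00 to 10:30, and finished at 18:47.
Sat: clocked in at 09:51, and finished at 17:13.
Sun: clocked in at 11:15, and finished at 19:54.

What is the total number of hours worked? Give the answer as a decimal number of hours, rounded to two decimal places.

Mon: 09:06–15:47 = 6 h 41 min; less 60 min break → 5 h 41 min
Tue: 10:29–15:41 = 5 h 12 min; less 75 min break → 3 h 57 min
Wed: 10:46–17:37 = 6 h 51 min; less 20 min break → 6 h 31 min
Thu: 09:12–19:14 = 10 h 2 min; less 60 min break → 9 h 2 min
Fri: 07:16–18:47 = 11 h 31 min; less 30 min break → 11 h 1 min
Sat: 09:51–17:13 = 7 h 22 min
Sun: 11:15–19:54 = 8 h 39 min
Total: 5 h 41 min + 3 h 57 min + 6 h 31 min + 9 h 2 min + 11 h 1 min + 7 h 22 min + 8 h 39 min = 52 h 13 min.

52.22 hours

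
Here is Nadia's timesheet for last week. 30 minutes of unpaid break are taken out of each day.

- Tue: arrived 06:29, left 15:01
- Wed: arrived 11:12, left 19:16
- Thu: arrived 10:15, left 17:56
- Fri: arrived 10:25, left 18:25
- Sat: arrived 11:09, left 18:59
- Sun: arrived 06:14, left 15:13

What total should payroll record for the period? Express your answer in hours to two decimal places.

Tue: 06:29–15:01 = 8 h 32 min; less 30 min break → 8 h 2 min
Wed: 11:12–19:16 = 8 h 4 min; less 30 min break → 7 h 34 min
Thu: 10:15–17:56 = 7 h 41 min; less 30 min break → 7 h 11 min
Fri: 10:25–18:25 = 8 h 0 min; less 30 min break → 7 h 30 min
Sat: 11:09–18:59 = 7 h 50 min; less 30 min break → 7 h 20 min
Sun: 06:14–15:13 = 8 h 59 min; less 30 min break → 8 h 29 min
Total: 8 h 2 min + 7 h 34 min + 7 h 11 min + 7 h 30 min + 7 h 20 min + 8 h 29 min = 46 h 6 min.

46.10 hours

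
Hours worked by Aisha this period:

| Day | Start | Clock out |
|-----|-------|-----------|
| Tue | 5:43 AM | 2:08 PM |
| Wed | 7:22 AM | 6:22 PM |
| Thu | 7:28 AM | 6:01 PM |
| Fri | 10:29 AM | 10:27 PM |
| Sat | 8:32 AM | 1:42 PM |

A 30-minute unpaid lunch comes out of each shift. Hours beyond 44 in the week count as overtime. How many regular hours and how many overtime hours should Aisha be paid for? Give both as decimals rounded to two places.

Regular 44.00 hours, overtime 0.60 hours

Tue: 5:43 AM–2:08 PM = 8 h 25 min; less 30 min break → 7 h 55 min
Wed: 7:22 AM–6:22 PM = 11 h 0 min; less 30 min break → 10 h 30 min
Thu: 7:28 AM–6:01 PM = 10 h 33 min; less 30 min break → 10 h 3 min
Fri: 10:29 AM–10:27 PM = 11 h 58 min; less 30 min break → 11 h 28 min
Sat: 8:32 AM–1:42 PM = 5 h 10 min; less 30 min break → 4 h 40 min
Total worked: 44 h 36 min = 44.60 h.
Threshold 44 h → overtime 0 h 36 min, regular 44 h 0 min.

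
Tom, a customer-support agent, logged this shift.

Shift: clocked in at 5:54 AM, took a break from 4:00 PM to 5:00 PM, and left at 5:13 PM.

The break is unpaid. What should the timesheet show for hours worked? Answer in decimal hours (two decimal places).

Shift: 5:54 AM–5:13 PM = 11 h 19 min; less 60 min break → 10 h 19 min

10.32 hours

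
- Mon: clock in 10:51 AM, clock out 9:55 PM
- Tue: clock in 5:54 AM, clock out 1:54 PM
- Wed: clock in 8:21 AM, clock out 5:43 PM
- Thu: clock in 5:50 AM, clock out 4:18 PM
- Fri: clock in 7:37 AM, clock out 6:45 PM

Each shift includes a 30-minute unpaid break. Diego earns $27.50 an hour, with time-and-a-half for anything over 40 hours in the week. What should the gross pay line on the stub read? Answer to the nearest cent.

Mon: 10:51 AM–9:55 PM = 11 h 4 min; less 30 min break → 10 h 34 min
Tue: 5:54 AM–1:54 PM = 8 h 0 min; less 30 min break → 7 h 30 min
Wed: 8:21 AM–5:43 PM = 9 h 22 min; less 30 min break → 8 h 52 min
Thu: 5:50 AM–4:18 PM = 10 h 28 min; less 30 min break → 9 h 58 min
Fri: 7:37 AM–6:45 PM = 11 h 8 min; less 30 min break → 10 h 38 min
Total worked: 47 h 32 min = 2852 min.
Regular 40 h 0 min = 2400 min at $27.50/h; overtime 7 h 32 min = 452 min at $41.25/h.
Pay = (2400 × $27.50 + 452 × $41.25) ÷ 60 = $1410.75.

$1410.75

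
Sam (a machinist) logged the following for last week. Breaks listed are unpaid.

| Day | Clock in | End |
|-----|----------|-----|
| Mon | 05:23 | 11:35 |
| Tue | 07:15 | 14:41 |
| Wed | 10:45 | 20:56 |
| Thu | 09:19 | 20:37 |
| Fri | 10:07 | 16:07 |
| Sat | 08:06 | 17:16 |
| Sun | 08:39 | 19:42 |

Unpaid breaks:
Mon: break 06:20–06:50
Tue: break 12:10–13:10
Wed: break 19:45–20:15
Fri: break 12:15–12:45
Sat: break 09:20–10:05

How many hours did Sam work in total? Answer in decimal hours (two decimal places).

58.08 hours

Mon: 05:23–11:35 = 6 h 12 min; less 30 min break → 5 h 42 min
Tue: 07:15–14:41 = 7 h 26 min; less 60 min break → 6 h 26 min
Wed: 10:45–20:56 = 10 h 11 min; less 30 min break → 9 h 41 min
Thu: 09:19–20:37 = 11 h 18 min
Fri: 10:07–16:07 = 6 h 0 min; less 30 min break → 5 h 30 min
Sat: 08:06–17:16 = 9 h 10 min; less 45 min break → 8 h 25 min
Sun: 08:39–19:42 = 11 h 3 min
Total: 5 h 42 min + 6 h 26 min + 9 h 41 min + 11 h 18 min + 5 h 30 min + 8 h 25 min + 11 h 3 min = 58 h 5 min.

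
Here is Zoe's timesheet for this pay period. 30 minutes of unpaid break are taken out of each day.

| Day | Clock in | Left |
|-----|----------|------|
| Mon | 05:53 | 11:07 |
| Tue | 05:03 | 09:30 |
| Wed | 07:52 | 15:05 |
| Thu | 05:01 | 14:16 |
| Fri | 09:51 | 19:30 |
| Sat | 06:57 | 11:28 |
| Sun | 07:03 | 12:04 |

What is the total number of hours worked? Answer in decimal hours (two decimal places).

Mon: 05:53–11:07 = 5 h 14 min; less 30 min break → 4 h 44 min
Tue: 05:03–09:30 = 4 h 27 min; less 30 min break → 3 h 57 min
Wed: 07:52–15:05 = 7 h 13 min; less 30 min break → 6 h 43 min
Thu: 05:01–14:16 = 9 h 15 min; less 30 min break → 8 h 45 min
Fri: 09:51–19:30 = 9 h 39 min; less 30 min break → 9 h 9 min
Sat: 06:57–11:28 = 4 h 31 min; less 30 min break → 4 h 1 min
Sun: 07:03–12:04 = 5 h 1 min; less 30 min break → 4 h 31 min
Total: 4 h 44 min + 3 h 57 min + 6 h 43 min + 8 h 45 min + 9 h 9 min + 4 h 1 min + 4 h 31 min = 41 h 50 min.

41.83 hours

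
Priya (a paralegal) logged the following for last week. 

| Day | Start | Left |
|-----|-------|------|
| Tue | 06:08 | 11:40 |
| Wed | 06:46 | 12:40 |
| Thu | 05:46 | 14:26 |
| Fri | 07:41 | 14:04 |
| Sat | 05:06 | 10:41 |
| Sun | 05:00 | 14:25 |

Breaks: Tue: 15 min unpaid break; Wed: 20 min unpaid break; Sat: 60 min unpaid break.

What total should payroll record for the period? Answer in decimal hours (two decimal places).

39.90 hours

Tue: 06:08–11:40 = 5 h 32 min; less 15 min break → 5 h 17 min
Wed: 06:46–12:40 = 5 h 54 min; less 20 min break → 5 h 34 min
Thu: 05:46–14:26 = 8 h 40 min
Fri: 07:41–14:04 = 6 h 23 min
Sat: 05:06–10:41 = 5 h 35 min; less 60 min break → 4 h 35 min
Sun: 05:00–14:25 = 9 h 25 min
Total: 5 h 17 min + 5 h 34 min + 8 h 40 min + 6 h 23 min + 4 h 35 min + 9 h 25 min = 39 h 54 min.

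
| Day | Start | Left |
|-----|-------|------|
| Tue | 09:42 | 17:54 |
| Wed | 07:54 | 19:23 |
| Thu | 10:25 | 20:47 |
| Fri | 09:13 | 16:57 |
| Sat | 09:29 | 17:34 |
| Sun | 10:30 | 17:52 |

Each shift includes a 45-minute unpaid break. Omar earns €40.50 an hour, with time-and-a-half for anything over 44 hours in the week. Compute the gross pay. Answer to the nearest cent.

Tue: 09:42–17:54 = 8 h 12 min; less 45 min break → 7 h 27 min
Wed: 07:54–19:23 = 11 h 29 min; less 45 min break → 10 h 44 min
Thu: 10:25–20:47 = 10 h 22 min; less 45 min break → 9 h 37 min
Fri: 09:13–16:57 = 7 h 44 min; less 45 min break → 6 h 59 min
Sat: 09:29–17:34 = 8 h 5 min; less 45 min break → 7 h 20 min
Sun: 10:30–17:52 = 7 h 22 min; less 45 min break → 6 h 37 min
Total worked: 48 h 44 min = 2924 min.
Regular 44 h 0 min = 2640 min at €40.50/h; overtime 4 h 44 min = 284 min at €60.75/h.
Pay = (2640 × €40.50 + 284 × €60.75) ÷ 60 = €2069.55.

€2069.55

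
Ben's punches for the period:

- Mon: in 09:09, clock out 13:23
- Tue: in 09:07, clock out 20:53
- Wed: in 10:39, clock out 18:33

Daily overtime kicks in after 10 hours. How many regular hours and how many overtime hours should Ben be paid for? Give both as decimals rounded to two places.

Mon: 09:09–13:23 = 4 h 14 min
Tue: 09:07–20:53 = 11 h 46 min
Wed: 10:39–18:33 = 7 h 54 min
Mon reg 4 h 14 min / OT 0 h 0 min; Tue reg 10 h 0 min / OT 1 h 46 min; Wed reg 7 h 54 min / OT 0 h 0 min.
Totals: regular 22 h 8 min, overtime 1 h 46 min.

Regular 22.13 hours, overtime 1.77 hours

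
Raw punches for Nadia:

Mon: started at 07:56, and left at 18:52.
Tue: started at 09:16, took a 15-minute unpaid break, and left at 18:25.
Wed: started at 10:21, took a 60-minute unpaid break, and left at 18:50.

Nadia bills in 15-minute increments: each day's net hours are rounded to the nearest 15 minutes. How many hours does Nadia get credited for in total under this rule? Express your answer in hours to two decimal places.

Mon: 07:56–18:52 = 10 h 56 min → rounds to 11 h 0 min
Tue: 09:16–18:25 = 9 h 9 min − 15 min = 8 h 54 min → rounds to 9 h 0 min
Wed: 10:21–18:50 = 8 h 29 min − 60 min = 7 h 29 min → rounds to 7 h 30 min
Total credited: 27 h 30 min.

27.50 hours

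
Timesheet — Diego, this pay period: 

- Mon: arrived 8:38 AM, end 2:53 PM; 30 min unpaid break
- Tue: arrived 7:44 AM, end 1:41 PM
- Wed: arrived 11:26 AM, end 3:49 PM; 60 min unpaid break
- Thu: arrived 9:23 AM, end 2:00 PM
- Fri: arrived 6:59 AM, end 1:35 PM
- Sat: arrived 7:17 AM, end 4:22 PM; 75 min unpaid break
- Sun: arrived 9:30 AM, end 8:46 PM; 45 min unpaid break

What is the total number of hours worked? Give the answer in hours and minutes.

Mon: 8:38 AM–2:53 PM = 6 h 15 min; less 30 min break → 5 h 45 min
Tue: 7:44 AM–1:41 PM = 5 h 57 min
Wed: 11:26 AM–3:49 PM = 4 h 23 min; less 60 min break → 3 h 23 min
Thu: 9:23 AM–2:00 PM = 4 h 37 min
Fri: 6:59 AM–1:35 PM = 6 h 36 min
Sat: 7:17 AM–4:22 PM = 9 h 5 min; less 75 min break → 7 h 50 min
Sun: 9:30 AM–8:46 PM = 11 h 16 min; less 45 min break → 10 h 31 min
Total: 5 h 45 min + 5 h 57 min + 3 h 23 min + 4 h 37 min + 6 h 36 min + 7 h 50 min + 10 h 31 min = 44 h 39 min.

44 h 39 min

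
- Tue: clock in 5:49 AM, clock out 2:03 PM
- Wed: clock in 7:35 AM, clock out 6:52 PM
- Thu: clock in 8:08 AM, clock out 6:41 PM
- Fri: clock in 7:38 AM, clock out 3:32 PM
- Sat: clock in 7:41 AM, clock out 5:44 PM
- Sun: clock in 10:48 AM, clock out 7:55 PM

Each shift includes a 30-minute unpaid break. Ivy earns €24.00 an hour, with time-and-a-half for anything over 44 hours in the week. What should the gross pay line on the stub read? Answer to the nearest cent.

€1420.80

Tue: 5:49 AM–2:03 PM = 8 h 14 min; less 30 min break → 7 h 44 min
Wed: 7:35 AM–6:52 PM = 11 h 17 min; less 30 min break → 10 h 47 min
Thu: 8:08 AM–6:41 PM = 10 h 33 min; less 30 min break → 10 h 3 min
Fri: 7:38 AM–3:32 PM = 7 h 54 min; less 30 min break → 7 h 24 min
Sat: 7:41 AM–5:44 PM = 10 h 3 min; less 30 min break → 9 h 33 min
Sun: 10:48 AM–7:55 PM = 9 h 7 min; less 30 min break → 8 h 37 min
Total worked: 54 h 8 min = 3248 min.
Regular 44 h 0 min = 2640 min at €24.00/h; overtime 10 h 8 min = 608 min at €36.00/h.
Pay = (2640 × €24.00 + 608 × €36.00) ÷ 60 = €1420.80.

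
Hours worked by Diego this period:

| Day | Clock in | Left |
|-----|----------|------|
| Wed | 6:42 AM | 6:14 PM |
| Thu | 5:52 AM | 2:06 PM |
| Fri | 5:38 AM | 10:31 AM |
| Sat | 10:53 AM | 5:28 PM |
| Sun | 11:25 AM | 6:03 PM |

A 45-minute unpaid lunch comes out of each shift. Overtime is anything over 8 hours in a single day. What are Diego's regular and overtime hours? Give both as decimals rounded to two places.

Wed: 6:42 AM–6:14 PM = 11 h 32 min; less 45 min break → 10 h 47 min
Thu: 5:52 AM–2:06 PM = 8 h 14 min; less 45 min break → 7 h 29 min
Fri: 5:38 AM–10:31 AM = 4 h 53 min; less 45 min break → 4 h 8 min
Sat: 10:53 AM–5:28 PM = 6 h 35 min; less 45 min break → 5 h 50 min
Sun: 11:25 AM–6:03 PM = 6 h 38 min; less 45 min break → 5 h 53 min
Wed reg 8 h 0 min / OT 2 h 47 min; Thu reg 7 h 29 min / OT 0 h 0 min; Fri reg 4 h 8 min / OT 0 h 0 min; Sat reg 5 h 50 min / OT 0 h 0 min; Sun reg 5 h 53 min / OT 0 h 0 min.
Totals: regular 31 h 20 min, overtime 2 h 47 min.

Regular 31.33 hours, overtime 2.78 hours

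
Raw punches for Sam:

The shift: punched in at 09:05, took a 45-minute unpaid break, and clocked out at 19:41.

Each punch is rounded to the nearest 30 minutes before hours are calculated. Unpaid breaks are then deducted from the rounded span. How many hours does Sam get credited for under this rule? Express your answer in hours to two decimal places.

The shift: in 09:05→09:00, out 19:41→19:30; 10 h 30 min − 45 min = 9 h 45 min

9.75 hours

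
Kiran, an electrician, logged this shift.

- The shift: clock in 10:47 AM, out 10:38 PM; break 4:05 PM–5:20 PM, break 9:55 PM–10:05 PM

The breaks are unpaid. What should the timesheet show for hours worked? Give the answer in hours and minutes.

The shift: 10:47 AM–10:38 PM = 11 h 51 min; less 85 min break → 10 h 26 min

10 h 26 min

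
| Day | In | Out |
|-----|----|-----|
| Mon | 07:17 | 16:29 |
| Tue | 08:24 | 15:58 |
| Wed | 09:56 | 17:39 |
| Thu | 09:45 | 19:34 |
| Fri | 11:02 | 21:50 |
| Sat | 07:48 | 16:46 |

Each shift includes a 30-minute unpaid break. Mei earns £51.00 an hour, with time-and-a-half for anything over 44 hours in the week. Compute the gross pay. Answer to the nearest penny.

£2784.60

Mon: 07:17–16:29 = 9 h 12 min; less 30 min break → 8 h 42 min
Tue: 08:24–15:58 = 7 h 34 min; less 30 min break → 7 h 4 min
Wed: 09:56–17:39 = 7 h 43 min; less 30 min break → 7 h 13 min
Thu: 09:45–19:34 = 9 h 49 min; less 30 min break → 9 h 19 min
Fri: 11:02–21:50 = 10 h 48 min; less 30 min break → 10 h 18 min
Sat: 07:48–16:46 = 8 h 58 min; less 30 min break → 8 h 28 min
Total worked: 51 h 4 min = 3064 min.
Regular 44 h 0 min = 2640 min at £51.00/h; overtime 7 h 4 min = 424 min at £76.50/h.
Pay = (2640 × £51.00 + 424 × £76.50) ÷ 60 = £2784.60.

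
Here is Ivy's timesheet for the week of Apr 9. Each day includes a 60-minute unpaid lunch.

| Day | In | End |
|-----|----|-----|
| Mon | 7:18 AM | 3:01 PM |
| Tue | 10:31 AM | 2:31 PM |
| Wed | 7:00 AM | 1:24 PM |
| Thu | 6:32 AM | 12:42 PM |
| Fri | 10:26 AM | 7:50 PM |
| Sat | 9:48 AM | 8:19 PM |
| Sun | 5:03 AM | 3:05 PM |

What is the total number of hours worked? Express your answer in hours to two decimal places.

47.23 hours

Mon: 7:18 AM–3:01 PM = 7 h 43 min; less 60 min break → 6 h 43 min
Tue: 10:31 AM–2:31 PM = 4 h 0 min; less 60 min break → 3 h 0 min
Wed: 7:00 AM–1:24 PM = 6 h 24 min; less 60 min break → 5 h 24 min
Thu: 6:32 AM–12:42 PM = 6 h 10 min; less 60 min break → 5 h 10 min
Fri: 10:26 AM–7:50 PM = 9 h 24 min; less 60 min break → 8 h 24 min
Sat: 9:48 AM–8:19 PM = 10 h 31 min; less 60 min break → 9 h 31 min
Sun: 5:03 AM–3:05 PM = 10 h 2 min; less 60 min break → 9 h 2 min
Total: 6 h 43 min + 3 h 0 min + 5 h 24 min + 5 h 10 min + 8 h 24 min + 9 h 31 min + 9 h 2 min = 47 h 14 min.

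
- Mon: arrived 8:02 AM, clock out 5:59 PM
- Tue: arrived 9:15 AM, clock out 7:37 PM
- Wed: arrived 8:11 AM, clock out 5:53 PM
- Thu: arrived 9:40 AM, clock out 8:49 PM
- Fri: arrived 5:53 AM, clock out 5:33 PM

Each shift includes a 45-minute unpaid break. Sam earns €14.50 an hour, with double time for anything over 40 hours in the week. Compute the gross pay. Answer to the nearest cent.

Mon: 8:02 AM–5:59 PM = 9 h 57 min; less 45 min break → 9 h 12 min
Tue: 9:15 AM–7:37 PM = 10 h 22 min; less 45 min break → 9 h 37 min
Wed: 8:11 AM–5:53 PM = 9 h 42 min; less 45 min break → 8 h 57 min
Thu: 9:40 AM–8:49 PM = 11 h 9 min; less 45 min break → 10 h 24 min
Fri: 5:53 AM–5:33 PM = 11 h 40 min; less 45 min break → 10 h 55 min
Total worked: 49 h 5 min = 2945 min.
Regular 40 h 0 min = 2400 min at €14.50/h; overtime 9 h 5 min = 545 min at €29.00/h.
Pay = (2400 × €14.50 + 545 × €29.00) ÷ 60 = €843.42.

€843.42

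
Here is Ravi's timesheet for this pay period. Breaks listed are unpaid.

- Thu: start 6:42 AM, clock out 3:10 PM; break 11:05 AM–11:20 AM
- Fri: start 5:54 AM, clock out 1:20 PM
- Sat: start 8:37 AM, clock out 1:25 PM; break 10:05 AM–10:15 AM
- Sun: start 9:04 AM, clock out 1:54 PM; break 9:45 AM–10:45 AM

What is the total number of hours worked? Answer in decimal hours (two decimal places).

24.12 hours

Thu: 6:42 AM–3:10 PM = 8 h 28 min; less 15 min break → 8 h 13 min
Fri: 5:54 AM–1:20 PM = 7 h 26 min
Sat: 8:37 AM–1:25 PM = 4 h 48 min; less 10 min break → 4 h 38 min
Sun: 9:04 AM–1:54 PM = 4 h 50 min; less 60 min break → 3 h 50 min
Total: 8 h 13 min + 7 h 26 min + 4 h 38 min + 3 h 50 min = 24 h 7 min.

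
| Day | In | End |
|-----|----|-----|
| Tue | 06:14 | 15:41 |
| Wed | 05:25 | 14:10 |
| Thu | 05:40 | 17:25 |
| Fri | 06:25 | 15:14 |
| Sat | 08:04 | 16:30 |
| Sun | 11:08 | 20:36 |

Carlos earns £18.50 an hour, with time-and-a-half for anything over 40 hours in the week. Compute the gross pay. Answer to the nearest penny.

£1202.50

Tue: 06:14–15:41 = 9 h 27 min
Wed: 05:25–14:10 = 8 h 45 min
Thu: 05:40–17:25 = 11 h 45 min
Fri: 06:25–15:14 = 8 h 49 min
Sat: 08:04–16:30 = 8 h 26 min
Sun: 11:08–20:36 = 9 h 28 min
Total worked: 56 h 40 min = 3400 min.
Regular 40 h 0 min = 2400 min at £18.50/h; overtime 16 h 40 min = 1000 min at £27.75/h.
Pay = (2400 × £18.50 + 1000 × £27.75) ÷ 60 = £1202.50.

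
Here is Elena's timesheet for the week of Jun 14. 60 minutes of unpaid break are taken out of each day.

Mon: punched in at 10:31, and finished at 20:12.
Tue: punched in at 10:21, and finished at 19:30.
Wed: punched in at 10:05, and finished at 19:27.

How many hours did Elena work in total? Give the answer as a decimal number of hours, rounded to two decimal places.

Mon: 10:31–20:12 = 9 h 41 min; less 60 min break → 8 h 41 min
Tue: 10:21–19:30 = 9 h 9 min; less 60 min break → 8 h 9 min
Wed: 10:05–19:27 = 9 h 22 min; less 60 min break → 8 h 22 min
Total: 8 h 41 min + 8 h 9 min + 8 h 22 min = 25 h 12 min.

25.20 hours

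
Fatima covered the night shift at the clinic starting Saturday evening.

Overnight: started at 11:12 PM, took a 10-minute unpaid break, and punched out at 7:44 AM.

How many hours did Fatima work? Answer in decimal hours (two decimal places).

8.37 hours

Overnight: 11:12 PM → midnight = 0 h 48 min; midnight → 7:44 AM = 7 h 44 min; span 8 h 32 min; less 10 min break → 8 h 22 min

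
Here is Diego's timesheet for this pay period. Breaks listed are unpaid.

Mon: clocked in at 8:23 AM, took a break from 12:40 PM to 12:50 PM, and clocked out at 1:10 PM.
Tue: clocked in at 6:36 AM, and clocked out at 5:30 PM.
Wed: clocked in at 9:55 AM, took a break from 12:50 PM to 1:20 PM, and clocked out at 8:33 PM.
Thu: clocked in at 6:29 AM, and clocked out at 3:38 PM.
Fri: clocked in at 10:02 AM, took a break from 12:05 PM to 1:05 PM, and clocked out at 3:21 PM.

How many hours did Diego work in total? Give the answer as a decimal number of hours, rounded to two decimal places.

39.12 hours

Mon: 8:23 AM–1:10 PM = 4 h 47 min; less 10 min break → 4 h 37 min
Tue: 6:36 AM–5:30 PM = 10 h 54 min
Wed: 9:55 AM–8:33 PM = 10 h 38 min; less 30 min break → 10 h 8 min
Thu: 6:29 AM–3:38 PM = 9 h 9 min
Fri: 10:02 AM–3:21 PM = 5 h 19 min; less 60 min break → 4 h 19 min
Total: 4 h 37 min + 10 h 54 min + 10 h 8 min + 9 h 9 min + 4 h 19 min = 39 h 7 min.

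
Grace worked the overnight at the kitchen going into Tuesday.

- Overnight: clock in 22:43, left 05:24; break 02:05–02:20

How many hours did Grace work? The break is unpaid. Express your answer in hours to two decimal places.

6.43 hours

Overnight: 22:43 → midnight = 1 h 17 min; midnight → 05:24 = 5 h 24 min; span 6 h 41 min; less 15 min break → 6 h 26 min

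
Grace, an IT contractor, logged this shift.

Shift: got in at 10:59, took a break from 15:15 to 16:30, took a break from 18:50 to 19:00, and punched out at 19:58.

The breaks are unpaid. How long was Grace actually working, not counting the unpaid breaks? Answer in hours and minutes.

Shift: 10:59–19:58 = 8 h 59 min; less 85 min break → 7 h 34 min

7 h 34 min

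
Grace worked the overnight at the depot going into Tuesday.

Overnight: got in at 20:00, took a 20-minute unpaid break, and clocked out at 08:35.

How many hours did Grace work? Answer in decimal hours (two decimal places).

Overnight: 20:00 → midnight = 4 h 0 min; midnight → 08:35 = 8 h 35 min; span 12 h 35 min; less 20 min break → 12 h 15 min

12.25 hours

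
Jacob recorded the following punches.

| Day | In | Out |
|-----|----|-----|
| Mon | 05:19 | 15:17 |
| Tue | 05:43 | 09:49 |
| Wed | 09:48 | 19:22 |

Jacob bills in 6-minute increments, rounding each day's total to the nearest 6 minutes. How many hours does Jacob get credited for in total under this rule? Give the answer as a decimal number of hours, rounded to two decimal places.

Mon: 05:19–15:17 = 9 h 58 min → rounds to 10 h 0 min
Tue: 05:43–09:49 = 4 h 6 min → rounds to 4 h 6 min
Wed: 09:48–19:22 = 9 h 34 min → rounds to 9 h 36 min
Total credited: 23 h 42 min.

23.70 hours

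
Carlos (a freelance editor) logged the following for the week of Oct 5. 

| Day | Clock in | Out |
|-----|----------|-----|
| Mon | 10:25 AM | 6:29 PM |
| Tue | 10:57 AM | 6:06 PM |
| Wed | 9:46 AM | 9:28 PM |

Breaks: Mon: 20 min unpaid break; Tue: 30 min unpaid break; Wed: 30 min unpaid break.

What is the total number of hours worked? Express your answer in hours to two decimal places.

Mon: 10:25 AM–6:29 PM = 8 h 4 min; less 20 min break → 7 h 44 min
Tue: 10:57 AM–6:06 PM = 7 h 9 min; less 30 min break → 6 h 39 min
Wed: 9:46 AM–9:28 PM = 11 h 42 min; less 30 min break → 11 h 12 min
Total: 7 h 44 min + 6 h 39 min + 11 h 12 min = 25 h 35 min.

25.58 hours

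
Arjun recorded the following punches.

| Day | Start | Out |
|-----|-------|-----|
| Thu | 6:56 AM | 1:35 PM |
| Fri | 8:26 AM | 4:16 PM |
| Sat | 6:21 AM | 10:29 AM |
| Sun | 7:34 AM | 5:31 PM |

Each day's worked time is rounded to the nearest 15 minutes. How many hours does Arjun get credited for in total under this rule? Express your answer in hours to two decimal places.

28.75 hours

Thu: 6:56 AM–1:35 PM = 6 h 39 min → rounds to 6 h 45 min
Fri: 8:26 AM–4:16 PM = 7 h 50 min → rounds to 7 h 45 min
Sat: 6:21 AM–10:29 AM = 4 h 8 min → rounds to 4 h 15 min
Sun: 7:34 AM–5:31 PM = 9 h 57 min → rounds to 10 h 0 min
Total credited: 28 h 45 min.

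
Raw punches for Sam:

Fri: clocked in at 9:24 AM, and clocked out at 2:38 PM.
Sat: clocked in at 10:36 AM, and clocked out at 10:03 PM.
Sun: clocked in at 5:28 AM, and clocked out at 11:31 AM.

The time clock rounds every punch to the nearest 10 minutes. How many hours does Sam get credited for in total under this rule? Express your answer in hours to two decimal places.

22.67 hours

Fri: in 9:24 AM→9:20 AM, out 2:38 PM→2:40 PM; 5 h 20 min
Sat: in 10:36 AM→10:40 AM, out 10:03 PM→10:00 PM; 11 h 20 min
Sun: in 5:28 AM→5:30 AM, out 11:31 AM→11:30 AM; 6 h 0 min
Total credited: 22 h 40 min.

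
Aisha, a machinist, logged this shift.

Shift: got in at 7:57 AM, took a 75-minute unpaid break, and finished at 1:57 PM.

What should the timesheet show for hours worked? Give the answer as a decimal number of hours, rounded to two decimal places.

Shift: 7:57 AM–1:57 PM = 6 h 0 min; less 75 min break → 4 h 45 min

4.75 hours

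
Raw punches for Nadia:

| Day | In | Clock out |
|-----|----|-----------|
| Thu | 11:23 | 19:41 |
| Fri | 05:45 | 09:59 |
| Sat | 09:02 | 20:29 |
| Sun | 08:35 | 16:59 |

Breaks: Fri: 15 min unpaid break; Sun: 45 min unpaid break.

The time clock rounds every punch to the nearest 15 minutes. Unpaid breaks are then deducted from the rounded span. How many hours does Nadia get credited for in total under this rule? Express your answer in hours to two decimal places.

31.50 hours

Thu: in 11:23→11:30, out 19:41→19:45; 8 h 15 min
Fri: in 05:45→05:45, out 09:59→10:00; 4 h 15 min − 15 min = 4 h 0 min
Sat: in 09:02→09:00, out 20:29→20:30; 11 h 30 min
Sun: in 08:35→08:30, out 16:59→17:00; 8 h 30 min − 45 min = 7 h 45 min
Total credited: 31 h 30 min.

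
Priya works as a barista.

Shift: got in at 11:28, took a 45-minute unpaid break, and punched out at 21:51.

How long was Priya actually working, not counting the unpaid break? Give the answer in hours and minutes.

9 h 38 min

Shift: 11:28–21:51 = 10 h 23 min; less 45 min break → 9 h 38 min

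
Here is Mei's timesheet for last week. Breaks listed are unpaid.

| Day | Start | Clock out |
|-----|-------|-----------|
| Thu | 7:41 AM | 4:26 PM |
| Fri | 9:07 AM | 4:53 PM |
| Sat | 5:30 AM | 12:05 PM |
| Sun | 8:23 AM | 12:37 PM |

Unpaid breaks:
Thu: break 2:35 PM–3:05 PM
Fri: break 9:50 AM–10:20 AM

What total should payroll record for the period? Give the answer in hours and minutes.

Thu: 7:41 AM–4:26 PM = 8 h 45 min; less 30 min break → 8 h 15 min
Fri: 9:07 AM–4:53 PM = 7 h 46 min; less 30 min break → 7 h 16 min
Sat: 5:30 AM–12:05 PM = 6 h 35 min
Sun: 8:23 AM–12:37 PM = 4 h 14 min
Total: 8 h 15 min + 7 h 16 min + 6 h 35 min + 4 h 14 min = 26 h 20 min.

26 h 20 min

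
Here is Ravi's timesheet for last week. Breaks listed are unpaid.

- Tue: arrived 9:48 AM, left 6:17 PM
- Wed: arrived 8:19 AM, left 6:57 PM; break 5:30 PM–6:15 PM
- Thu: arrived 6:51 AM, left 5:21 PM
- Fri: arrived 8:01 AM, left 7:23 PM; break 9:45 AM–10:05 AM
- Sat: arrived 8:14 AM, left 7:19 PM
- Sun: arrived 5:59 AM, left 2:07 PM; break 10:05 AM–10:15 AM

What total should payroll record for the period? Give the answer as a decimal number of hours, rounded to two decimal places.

58.95 hours

Tue: 9:48 AM–6:17 PM = 8 h 29 min
Wed: 8:19 AM–6:57 PM = 10 h 38 min; less 45 min break → 9 h 53 min
Thu: 6:51 AM–5:21 PM = 10 h 30 min
Fri: 8:01 AM–7:23 PM = 11 h 22 min; less 20 min break → 11 h 2 min
Sat: 8:14 AM–7:19 PM = 11 h 5 min
Sun: 5:59 AM–2:07 PM = 8 h 8 min; less 10 min break → 7 h 58 min
Total: 8 h 29 min + 9 h 53 min + 10 h 30 min + 11 h 2 min + 11 h 5 min + 7 h 58 min = 58 h 57 min.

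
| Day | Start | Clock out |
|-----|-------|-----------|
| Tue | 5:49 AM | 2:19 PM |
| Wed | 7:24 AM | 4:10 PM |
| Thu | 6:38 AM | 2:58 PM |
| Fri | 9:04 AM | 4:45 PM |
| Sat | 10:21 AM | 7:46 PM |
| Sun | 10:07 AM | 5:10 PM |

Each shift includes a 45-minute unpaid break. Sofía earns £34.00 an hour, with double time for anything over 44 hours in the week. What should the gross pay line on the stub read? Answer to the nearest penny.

£1581.00

Tue: 5:49 AM–2:19 PM = 8 h 30 min; less 45 min break → 7 h 45 min
Wed: 7:24 AM–4:10 PM = 8 h 46 min; less 45 min break → 8 h 1 min
Thu: 6:38 AM–2:58 PM = 8 h 20 min; less 45 min break → 7 h 35 min
Fri: 9:04 AM–4:45 PM = 7 h 41 min; less 45 min break → 6 h 56 min
Sat: 10:21 AM–7:46 PM = 9 h 25 min; less 45 min break → 8 h 40 min
Sun: 10:07 AM–5:10 PM = 7 h 3 min; less 45 min break → 6 h 18 min
Total worked: 45 h 15 min = 2715 min.
Regular 44 h 0 min = 2640 min at £34.00/h; overtime 1 h 15 min = 75 min at £68.00/h.
Pay = (2640 × £34.00 + 75 × £68.00) ÷ 60 = £1581.00.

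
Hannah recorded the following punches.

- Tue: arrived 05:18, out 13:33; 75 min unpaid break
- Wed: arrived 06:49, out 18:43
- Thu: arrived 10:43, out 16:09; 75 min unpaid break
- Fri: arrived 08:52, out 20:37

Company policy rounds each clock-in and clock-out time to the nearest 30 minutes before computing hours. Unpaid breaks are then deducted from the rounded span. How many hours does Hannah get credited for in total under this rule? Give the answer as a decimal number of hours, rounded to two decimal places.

34.00 hours

Tue: in 05:18→05:30, out 13:33→13:30; 8 h 0 min − 75 min = 6 h 45 min
Wed: in 06:49→07:00, out 18:43→18:30; 11 h 30 min
Thu: in 10:43→10:30, out 16:09→16:00; 5 h 30 min − 75 min = 4 h 15 min
Fri: in 08:52→09:00, out 20:37→20:30; 11 h 30 min
Total credited: 34 h 0 min.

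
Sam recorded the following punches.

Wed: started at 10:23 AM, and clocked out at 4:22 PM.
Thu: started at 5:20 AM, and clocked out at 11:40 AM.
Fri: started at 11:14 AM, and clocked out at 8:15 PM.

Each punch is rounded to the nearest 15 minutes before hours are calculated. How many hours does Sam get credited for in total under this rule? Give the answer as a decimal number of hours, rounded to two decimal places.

21.25 hours

Wed: in 10:23 AM→10:30 AM, out 4:22 PM→4:15 PM; 5 h 45 min
Thu: in 5:20 AM→5:15 AM, out 11:40 AM→11:45 AM; 6 h 30 min
Fri: in 11:14 AM→11:15 AM, out 8:15 PM→8:15 PM; 9 h 0 min
Total credited: 21 h 15 min.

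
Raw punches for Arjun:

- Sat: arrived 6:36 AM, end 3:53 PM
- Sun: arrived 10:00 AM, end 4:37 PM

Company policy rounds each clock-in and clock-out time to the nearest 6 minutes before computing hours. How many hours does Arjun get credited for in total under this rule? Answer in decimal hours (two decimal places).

15.90 hours

Sat: in 6:36 AM→6:36 AM, out 3:53 PM→3:54 PM; 9 h 18 min
Sun: in 10:00 AM→10:00 AM, out 4:37 PM→4:36 PM; 6 h 36 min
Total credited: 15 h 54 min.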